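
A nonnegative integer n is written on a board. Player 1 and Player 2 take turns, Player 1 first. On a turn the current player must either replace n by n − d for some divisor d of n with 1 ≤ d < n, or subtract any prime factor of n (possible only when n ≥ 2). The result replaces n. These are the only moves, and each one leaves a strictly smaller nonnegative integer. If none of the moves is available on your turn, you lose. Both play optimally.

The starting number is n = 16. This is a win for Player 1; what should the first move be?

Work bottom-up. With no move the player to move loses. Otherwise the position is W if at least one move leads to an L position for the opponent, and L if every move leads to a W.
n=0: no move → L
n=1: no move → L
n=2: W (go to 0, an L position)
n=3: W (go to 0, an L position)
n=4: L (options 2(W), 3(W) are all W)
n=5: W (go to 0, an L position)
n=6: W (go to 4, an L position)
n=7: W (go to 0, an L position)
n=8: W (go to 4, an L position)
n=9: L (options 6(W), 8(W) are all W)
n=10: W (go to 9, an L position)
n=11: W (go to 0, an L position)
n=12: W (go to 9, an L position)
n=13: W (go to 0, an L position)
n=14: L (options 7(W), 12(W), 13(W) are all W)
n=15: W (go to 14, an L position)
n=16: W (go to 14, an L position)
From 16, the L positions reachable in one move are: 14.

Move to 14.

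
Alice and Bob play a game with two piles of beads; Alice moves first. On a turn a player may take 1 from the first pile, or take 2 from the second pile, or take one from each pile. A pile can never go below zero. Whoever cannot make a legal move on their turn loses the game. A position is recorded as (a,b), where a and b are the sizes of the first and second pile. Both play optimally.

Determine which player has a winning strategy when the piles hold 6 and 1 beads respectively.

Positions with no move are L. A position that does have a move is losing for the player to move precisely when every available move leads to a winning position for the opponent. Fill in the labels:
No move ever increases a pile, so every position that can arise here has a ≤ 6 and b ≤ 1; it is enough to label the cells with 0 ≤ a ≤ 6 and 0 ≤ b ≤ 1.
Every move lowers a or b (never raises either), so fill the grid row by row in increasing a, and left to right within a row: each cell's successors are then already labelled.
      b=0  b=1
a=0:    L    L
a=1:    W    W
a=2:    L    L
a=3:    W    W
a=4:    L    L
a=5:    W    W
a=6:    L    L
Cells with no legal move (terminal, hence L): (0,0), (0,1).
The remaining L cells, each justified by listing all of its moves:
(2,0): →(1,0)(W) only, which is W, so L
(2,1): →(1,1)(W), (1,0)(W) — all W, so L
(4,0): →(3,0)(W) only, which is W, so L
(4,1): →(3,1)(W), (3,0)(W) — all W, so L
(6,0): →(5,0)(W) only, which is W, so L
(6,1): →(5,1)(W), (5,0)(W) — all W, so L
Every other cell has at least one move into one of the L cells above, so it is W.
Every move from (6,1) reaches a W position, so the mover loses.

Bob wins.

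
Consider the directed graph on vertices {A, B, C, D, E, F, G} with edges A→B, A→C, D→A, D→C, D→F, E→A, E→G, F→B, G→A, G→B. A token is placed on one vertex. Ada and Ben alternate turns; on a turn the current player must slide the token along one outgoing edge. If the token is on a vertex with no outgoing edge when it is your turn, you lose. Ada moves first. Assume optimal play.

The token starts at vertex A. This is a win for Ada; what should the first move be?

Move to B.

Compute win/loss labels from the base case upward. A position with no move is L. Any other position is W if it can reach an L in one move, else L.
Every edge goes from a vertex to one that appears earlier in the order C, B, F, A, D, G, E, so processing vertices in that order labels each vertex after all of its successors.
C: no outgoing edge → L
B: no outgoing edge → L
F: →B(L), so W
A: →B(L), so W
D: →C(L), so W
G: →B(L), so W
E: →G(W), A(W) — all W, so L
From A, the L positions reachable in one move are: B, C. Any move reaching one of these is winning.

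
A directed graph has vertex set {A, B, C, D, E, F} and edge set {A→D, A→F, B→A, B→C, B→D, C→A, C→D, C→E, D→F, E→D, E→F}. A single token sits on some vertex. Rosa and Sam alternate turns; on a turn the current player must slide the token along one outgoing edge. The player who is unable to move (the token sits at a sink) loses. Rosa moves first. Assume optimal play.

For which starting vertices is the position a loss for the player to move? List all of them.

Classify positions by backward induction: terminal positions (no move available) are L. From any other position, the mover wins iff some move reaches an L.
Every edge goes from a vertex to one that appears earlier in the order F, D, E, A, C, B, so processing vertices in that order labels each vertex after all of its successors.
F: no outgoing edge → L
D: reaches L-position F → W
E: reaches L-position F → W
A: reaches L-position F → W
C: only reaches A(W), E(W), D(W), all W → L
B: reaches L-position C → W
Reading off the rows marked L gives the requested list; there are 2 such vertices.

C, F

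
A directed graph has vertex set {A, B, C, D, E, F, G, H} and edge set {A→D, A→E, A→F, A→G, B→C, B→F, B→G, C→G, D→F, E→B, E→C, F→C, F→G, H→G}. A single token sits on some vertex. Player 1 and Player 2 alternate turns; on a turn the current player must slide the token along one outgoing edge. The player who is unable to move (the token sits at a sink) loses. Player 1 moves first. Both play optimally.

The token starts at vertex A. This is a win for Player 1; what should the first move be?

Classify positions by backward induction: terminal positions (no move available) are L. From any other position, the mover wins iff some move reaches an L.
Every edge goes from a vertex to one that appears earlier in the order G, C, F, B, D, E, A, H, so processing vertices in that order labels each vertex after all of its successors.
G: no outgoing edge → L
C: →G(L), so W
F: →G(L), so W
B: →G(L), so W
D: →F(W) only, which is W, so L
E: →B(W), C(W) — all W, so L
A: →E(L), so W
H: →G(L), so W
From A, the L positions reachable in one move are: E, D, G. Any move reaching one of these is winning.

Move to E.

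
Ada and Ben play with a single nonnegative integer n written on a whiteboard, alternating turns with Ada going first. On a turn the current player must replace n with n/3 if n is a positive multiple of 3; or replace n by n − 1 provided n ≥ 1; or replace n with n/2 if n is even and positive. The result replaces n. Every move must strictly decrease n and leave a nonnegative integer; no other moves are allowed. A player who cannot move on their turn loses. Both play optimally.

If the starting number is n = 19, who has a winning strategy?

Ben wins.

Compute win/loss labels from the base case upward. A position with no move is L. Any other position is W if it can reach an L in one move, else L.
n=0: no move → L
n=1: reaches L-position 0 → W
n=2: only reaches 1(W), which is W → L
n=3: reaches L-position 2 → W
n=4: reaches L-position 2 → W
n=5: only reaches 4(W), which is W → L
n=6: reaches L-position 2 → W
n=7: only reaches 6(W), which is W → L
n=8: reaches L-position 7 → W
n=9: only reaches 3(W), 8(W), all W → L
n=10: reaches L-position 5 → W
n=11: only reaches 10(W), which is W → L
n=12: reaches L-position 11 → W
n=13: only reaches 12(W), which is W → L
n=14: reaches L-position 7 → W
n=15: reaches L-position 5 → W
n=16: only reaches 8(W), 15(W), all W → L
n=17: reaches L-position 16 → W
n=18: reaches L-position 9 → W
n=19: only reaches 18(W), which is W → L
Every move from 19 reaches a W position, so the mover loses.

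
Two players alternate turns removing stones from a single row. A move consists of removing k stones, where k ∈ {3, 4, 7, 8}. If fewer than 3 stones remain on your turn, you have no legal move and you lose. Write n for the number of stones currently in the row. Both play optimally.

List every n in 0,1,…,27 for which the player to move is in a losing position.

Compute win/loss labels from the base case upward. A position with no move is L. Any other position is W if it can reach an L in one move, else L.
n=0: no move → L
n=1: no move → L
n=2: no move → L
n=3: can move to 0, which is L ⇒ W
n=4: can move to 1, which is L ⇒ W
n=5: can move to 2, which is L ⇒ W
n=6: can move to 2, which is L ⇒ W
n=7: can move to 0, which is L ⇒ W
n=8: can move to 1, which is L ⇒ W
n=9: can move to 2, which is L ⇒ W
n=10: can move to 2, which is L ⇒ W
n=11: moves to 8(W), 7(W), 4(W), 3(W); every one is W ⇒ L
n=12: moves to 9(W), 8(W), 5(W), 4(W); every one is W ⇒ L
n=13: moves to 10(W), 9(W), 6(W), 5(W); every one is W ⇒ L
n=14: can move to 11, which is L ⇒ W
n=15: can move to 12, which is L ⇒ W
n=16: can move to 13, which is L ⇒ W
n=17: can move to 13, which is L ⇒ W
n=18: can move to 11, which is L ⇒ W
n=19: can move to 12, which is L ⇒ W
n=20: can move to 13, which is L ⇒ W
n=21: can move to 13, which is L ⇒ W
n=22: moves to 19(W), 18(W), 15(W), 14(W); every one is W ⇒ L
n=23: moves to 20(W), 19(W), 16(W), 15(W); every one is W ⇒ L
n=24: moves to 21(W), 20(W), 17(W), 16(W); every one is W ⇒ L
n=25: can move to 22, which is L ⇒ W
n=26: can move to 23, which is L ⇒ W
n=27: can move to 24, which is L ⇒ W
Reading off the rows marked L gives the requested list; there are 9 such values of n.

0, 1, 2, 11, 12, 13, 22, 23, 24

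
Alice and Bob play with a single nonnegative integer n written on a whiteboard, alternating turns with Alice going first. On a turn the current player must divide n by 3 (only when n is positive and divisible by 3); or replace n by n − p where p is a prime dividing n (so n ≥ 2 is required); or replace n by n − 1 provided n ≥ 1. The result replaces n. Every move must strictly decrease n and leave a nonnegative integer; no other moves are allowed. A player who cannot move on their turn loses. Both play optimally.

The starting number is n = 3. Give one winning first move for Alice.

Classify positions by backward induction: terminal positions (no move available) are L. From any other position, the mover wins iff some move reaches an L.
n=0: no move → L
n=1: →0(L), so W
n=2: →0(L), so W
n=3: →0(L), so W
From 3, the L positions reachable in one move are: 0.

Move to 0.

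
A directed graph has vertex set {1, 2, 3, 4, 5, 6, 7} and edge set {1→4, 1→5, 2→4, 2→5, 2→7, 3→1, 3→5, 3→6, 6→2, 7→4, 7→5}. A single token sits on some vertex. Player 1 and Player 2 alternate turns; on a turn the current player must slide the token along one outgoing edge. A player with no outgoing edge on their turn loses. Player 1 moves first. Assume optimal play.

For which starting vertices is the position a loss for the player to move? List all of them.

Compute win/loss labels from the base case upward. A position with no move is L. Any other position is W if it can reach an L in one move, else L.
Every edge goes from a vertex to one that appears earlier in the order 5, 4, 7, 2, 6, 1, 3, so processing vertices in that order labels each vertex after all of its successors.
5: no outgoing edge → L
4: no outgoing edge → L
7: reaches L-position 4 → W
2: reaches L-position 4 → W
6: only reaches 2(W), which is W → L
1: reaches L-position 4 → W
3: reaches L-position 6 → W
Reading off the rows marked L gives the requested list; there are 3 such vertices.

4, 5, 6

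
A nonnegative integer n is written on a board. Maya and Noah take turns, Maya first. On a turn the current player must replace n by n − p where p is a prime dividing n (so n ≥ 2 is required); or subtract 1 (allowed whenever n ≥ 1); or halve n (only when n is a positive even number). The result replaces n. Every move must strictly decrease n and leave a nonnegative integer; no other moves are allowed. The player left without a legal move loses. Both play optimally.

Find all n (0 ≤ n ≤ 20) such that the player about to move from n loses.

Compute win/loss labels from the base case upward. A position with no move is L. Any other position is W if it can reach an L in one move, else L.
n=0: no move → L
n=1: W (go to 0, an L position)
n=2: W (go to 0, an L position)
n=3: W (go to 0, an L position)
n=4: L (options 2(W), 3(W) are all W)
n=5: W (go to 0, an L position)
n=6: W (go to 4, an L position)
n=7: W (go to 0, an L position)
n=8: W (go to 4, an L position)
n=9: L (options 6(W), 8(W) are all W)
n=10: W (go to 9, an L position)
n=11: W (go to 0, an L position)
n=12: W (go to 9, an L position)
n=13: W (go to 0, an L position)
n=14: L (options 7(W), 12(W), 13(W) are all W)
n=15: W (go to 14, an L position)
n=16: W (go to 14, an L position)
n=17: W (go to 0, an L position)
n=18: W (go to 9, an L position)
n=19: W (go to 0, an L position)
n=20: L (options 10(W), 15(W), 18(W), 19(W) are all W)
Reading off the rows marked L gives the requested list; there are 5 such values of n.

0, 4, 9, 14, 20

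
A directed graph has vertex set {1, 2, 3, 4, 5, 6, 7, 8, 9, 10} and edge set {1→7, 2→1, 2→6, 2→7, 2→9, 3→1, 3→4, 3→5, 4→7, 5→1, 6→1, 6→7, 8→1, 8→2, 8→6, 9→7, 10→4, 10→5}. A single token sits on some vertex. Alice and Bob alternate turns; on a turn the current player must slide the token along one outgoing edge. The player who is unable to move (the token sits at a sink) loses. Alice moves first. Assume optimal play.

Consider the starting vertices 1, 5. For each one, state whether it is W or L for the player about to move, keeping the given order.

Label each position W (a win for the player to move) or L (a loss). A position with no legal move is L; any other position is W exactly when some move reaches an L, and L when every move reaches a W.
Every edge goes from a vertex to one that appears earlier in the order 7, 1, 6, 5, 4, 9, 2, 8, 3, 10, so processing vertices in that order labels each vertex after all of its successors.
7: no outgoing edge → L
1: →7(L), so W
6: →7(L), so W
5: →1(W) only, which is W, so L
4: →7(L), so W
9: →7(L), so W
2: →7(L), so W
8: →2(W), 6(W), 1(W) — all W, so L
3: →5(L), so W
10: →5(L), so W

1: W, 5: L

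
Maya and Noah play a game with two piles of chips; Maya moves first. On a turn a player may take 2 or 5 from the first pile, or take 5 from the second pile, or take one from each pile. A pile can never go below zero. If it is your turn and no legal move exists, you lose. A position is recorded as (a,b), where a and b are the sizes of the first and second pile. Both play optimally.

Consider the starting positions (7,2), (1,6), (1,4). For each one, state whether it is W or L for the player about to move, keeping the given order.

Classify positions by backward induction: terminal positions (no move available) are L. From any other position, the mover wins iff some move reaches an L.
No move ever increases a pile, so every position that can arise here has a ≤ 7 and b ≤ 6; it is enough to label the cells with 0 ≤ a ≤ 7 and 0 ≤ b ≤ 6.
Every move lowers a or b (never raises either), so fill the grid row by row in increasing a, and left to right within a row: each cell's successors are then already labelled.
      b=0  b=1  b=2  b=3  b=4  b=5  b=6
a=0:    L    L    L    L    L    W    W
a=1:    L    W    W    W    W    W    L
a=2:    W    W    W    W    W    L    L
a=3:    W    L    L    L    L    L    W
a=4:    L    L    W    W    W    W    W
a=5:    W    W    W    W    W    W    L
a=6:    W    W    L    L    L    L    W
a=7:    L    L    L    W    W    W    W
Cells with no legal move (terminal, hence L): (0,0), (0,1), (0,2), (0,3), (0,4), (1,0).
The remaining L cells, each justified by listing all of its moves:
(1,6): only reaches (1,1)(W), (0,5)(W), all W → L
(2,5): only reaches (0,5)(W), (2,0)(W), (1,4)(W), all W → L
(2,6): only reaches (0,6)(W), (2,1)(W), (1,5)(W), all W → L
(3,1): only reaches (1,1)(W), (2,0)(W), all W → L
(3,2): only reaches (1,2)(W), (2,1)(W), all W → L
(3,3): only reaches (1,3)(W), (2,2)(W), all W → L
(3,4): only reaches (1,4)(W), (2,3)(W), all W → L
(3,5): only reaches (1,5)(W), (3,0)(W), (2,4)(W), all W → L
(4,0): only reaches (2,0)(W), which is W → L
(4,1): only reaches (2,1)(W), (3,0)(W), all W → L
(5,6): only reaches (3,6)(W), (0,6)(W), (5,1)(W), (4,5)(W), all W → L
(6,2): only reaches (4,2)(W), (1,2)(W), (5,1)(W), all W → L
(6,3): only reaches (4,3)(W), (1,3)(W), (5,2)(W), all W → L
(6,4): only reaches (4,4)(W), (1,4)(W), (5,3)(W), all W → L
(6,5): only reaches (4,5)(W), (1,5)(W), (6,0)(W), (5,4)(W), all W → L
(7,0): only reaches (5,0)(W), (2,0)(W), all W → L
(7,1): only reaches (5,1)(W), (2,1)(W), (6,0)(W), all W → L
(7,2): only reaches (5,2)(W), (2,2)(W), (6,1)(W), all W → L
Every other cell has at least one move into one of the L cells above, so it is W.
(7,2): one of the L cells justified above, so L
(1,6): one of the L cells justified above, so L
(1,4): the move to (0,3) reaches an L cell, so W

(7,2): L, (1,6): L, (1,4): W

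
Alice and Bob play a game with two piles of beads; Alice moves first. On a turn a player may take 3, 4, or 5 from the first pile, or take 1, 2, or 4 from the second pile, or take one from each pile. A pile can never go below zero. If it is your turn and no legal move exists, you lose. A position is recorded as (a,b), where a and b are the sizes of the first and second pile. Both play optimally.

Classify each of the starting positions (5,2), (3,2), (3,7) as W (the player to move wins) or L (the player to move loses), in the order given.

Build the W/L table. Terminal = L. A non-terminal position is W if it has a move to some L; otherwise it is L.
No move ever increases a pile, so every position that can arise here has a ≤ 5 and b ≤ 7; it is enough to label the cells with 0 ≤ a ≤ 5 and 0 ≤ b ≤ 7.
Every move lowers a or b (never raises either), so fill the grid row by row in increasing a, and left to right within a row: each cell's successors are then already labelled.
      b=0  b=1  b=2  b=3  b=4  b=5  b=6  b=7
a=0:    L    W    W    L    W    W    L    W
a=1:    L    W    W    L    W    W    L    W
a=2:    L    W    W    L    W    W    L    W
a=3:    W    W    L    W    W    L    W    W
a=4:    W    L    W    W    L    W    W    L
a=5:    W    L    W    W    L    W    W    L
Cells with no legal move (terminal, hence L): (0,0), (1,0), (2,0).
The remaining L cells, each justified by listing all of its moves:
(0,3): only reaches (0,2)(W), (0,1)(W), all W → L
(0,6): only reaches (0,5)(W), (0,4)(W), (0,2)(W), all W → L
(1,3): only reaches (1,2)(W), (1,1)(W), (0,2)(W), all W → L
(1,6): only reaches (1,5)(W), (1,4)(W), (1,2)(W), (0,5)(W), all W → L
(2,3): only reaches (2,2)(W), (2,1)(W), (1,2)(W), all W → L
(2,6): only reaches (2,5)(W), (2,4)(W), (2,2)(W), (1,5)(W), all W → L
(3,2): only reaches (0,2)(W), (3,1)(W), (3,0)(W), (2,1)(W), all W → L
(3,5): only reaches (0,5)(W), (3,4)(W), (3,3)(W), (3,1)(W), (2,4)(W), all W → L
(4,1): only reaches (1,1)(W), (0,1)(W), (4,0)(W), (3,0)(W), all W → L
(4,4): only reaches (1,4)(W), (0,4)(W), (4,3)(W), (4,2)(W), (4,0)(W), (3,3)(W), all W → L
(4,7): only reaches (1,7)(W), (0,7)(W), (4,6)(W), (4,5)(W), (4,3)(W), (3,6)(W), all W → L
(5,1): only reaches (2,1)(W), (1,1)(W), (0,1)(W), (5,0)(W), (4,0)(W), all W → L
(5,4): only reaches (2,4)(W), (1,4)(W), (0,4)(W), (5,3)(W), (5,2)(W), (5,0)(W), (4,3)(W), all W → L
(5,7): only reaches (2,7)(W), (1,7)(W), (0,7)(W), (5,6)(W), (5,5)(W), (5,3)(W), (4,6)(W), all W → L
Every other cell has at least one move into one of the L cells above, so it is W.
(5,2): the move to (5,1) reaches an L cell, so W
(3,2): one of the L cells justified above, so L
(3,7): the move to (3,5) reaches an L cell, so W

(5,2): W, (3,2): L, (3,7): W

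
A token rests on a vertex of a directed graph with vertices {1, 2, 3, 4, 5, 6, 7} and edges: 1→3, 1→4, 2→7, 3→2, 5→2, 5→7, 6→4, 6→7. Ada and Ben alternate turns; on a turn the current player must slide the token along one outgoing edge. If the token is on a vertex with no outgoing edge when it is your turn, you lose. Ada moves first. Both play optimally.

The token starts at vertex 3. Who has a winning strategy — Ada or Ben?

Ben wins.

Classify positions by backward induction: terminal positions (no move available) are L. From any other position, the mover wins iff some move reaches an L.
Every edge goes from a vertex to one that appears earlier in the order 4, 7, 6, 2, 3, 5, 1, so processing vertices in that order labels each vertex after all of its successors.
4: no outgoing edge → L
7: no outgoing edge → L
6: can move to 7, which is L ⇒ W
2: can move to 7, which is L ⇒ W
3: the only move is to 2(W), a W ⇒ L
5: can move to 7, which is L ⇒ W
1: can move to 3, which is L ⇒ W
The starting position 3 is L: whatever Ada does, the opponent receives a W position.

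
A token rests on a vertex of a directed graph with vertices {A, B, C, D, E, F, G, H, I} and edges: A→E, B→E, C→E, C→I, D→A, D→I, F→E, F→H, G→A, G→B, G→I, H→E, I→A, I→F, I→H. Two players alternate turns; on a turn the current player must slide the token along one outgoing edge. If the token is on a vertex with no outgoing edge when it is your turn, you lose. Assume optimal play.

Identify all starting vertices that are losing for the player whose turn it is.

E, I

Build the W/L table. Terminal = L. A non-terminal position is W if it has a move to some L; otherwise it is L.
Every edge goes from a vertex to one that appears earlier in the order E, H, A, F, I, C, B, D, G, so processing vertices in that order labels each vertex after all of its successors.
E: no outgoing edge → L
H: W (go to E, an L position)
A: W (go to E, an L position)
F: W (go to E, an L position)
I: L (options F(W), A(W), H(W) are all W)
C: W (go to I, an L position)
B: W (go to E, an L position)
D: W (go to I, an L position)
G: W (go to I, an L position)
Reading off the rows marked L gives the requested list; there are 2 such vertices.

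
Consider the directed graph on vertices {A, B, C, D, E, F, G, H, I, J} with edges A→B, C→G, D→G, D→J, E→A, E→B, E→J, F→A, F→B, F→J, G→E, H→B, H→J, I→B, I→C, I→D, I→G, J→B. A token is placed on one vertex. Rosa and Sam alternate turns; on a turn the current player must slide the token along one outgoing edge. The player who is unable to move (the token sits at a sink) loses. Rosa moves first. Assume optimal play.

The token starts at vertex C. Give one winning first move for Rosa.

Classify positions by backward induction: terminal positions (no move available) are L. From any other position, the mover wins iff some move reaches an L.
Every edge goes from a vertex to one that appears earlier in the order B, J, A, E, F, H, G, D, C, I, so processing vertices in that order labels each vertex after all of its successors.
B: no outgoing edge → L
J: W (go to B, an L position)
A: W (go to B, an L position)
E: W (go to B, an L position)
F: W (go to B, an L position)
H: W (go to B, an L position)
G: L (sole option E(W) is W)
D: W (go to G, an L position)
C: W (go to G, an L position)
I: W (go to G, an L position)
From C, the L positions reachable in one move are: G.

Move to G.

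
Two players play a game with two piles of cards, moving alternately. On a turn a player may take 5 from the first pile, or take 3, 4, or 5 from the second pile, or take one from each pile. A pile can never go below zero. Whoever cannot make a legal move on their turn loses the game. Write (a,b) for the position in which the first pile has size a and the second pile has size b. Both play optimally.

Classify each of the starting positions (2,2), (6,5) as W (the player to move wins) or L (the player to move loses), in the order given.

(2,2): L, (6,5): W

Use the standard recursion: the mover loses at a terminal position; elsewhere, the mover wins exactly when some move hands the opponent an L position.
No move ever increases a pile, so every position that can arise here has a ≤ 6 and b ≤ 5; it is enough to label the cells with 0 ≤ a ≤ 6 and 0 ≤ b ≤ 5.
Every move lowers a or b (never raises either), so fill the grid row by row in increasing a, and left to right within a row: each cell's successors are then already labelled.
      b=0  b=1  b=2  b=3  b=4  b=5
a=0:    L    L    L    W    W    W
a=1:    L    W    W    W    W    W
a=2:    L    W    L    W    W    W
a=3:    L    W    L    W    W    W
a=4:    L    W    L    W    W    W
a=5:    W    W    W    W    L    L
a=6:    W    L    L    L    W    W
Cells with no legal move (terminal, hence L): (0,0), (0,1), (0,2), (1,0), (2,0), (3,0), (4,0).
The remaining L cells, each justified by listing all of its moves:
(2,2): L (sole option (1,1)(W) is W)
(3,2): L (sole option (2,1)(W) is W)
(4,2): L (sole option (3,1)(W) is W)
(5,4): L (options (0,4)(W), (5,1)(W), (5,0)(W), (4,3)(W) are all W)
(5,5): L (options (0,5)(W), (5,2)(W), (5,1)(W), (5,0)(W), (4,4)(W) are all W)
(6,1): L (options (1,1)(W), (5,0)(W) are all W)
(6,2): L (options (1,2)(W), (5,1)(W) are all W)
(6,3): L (options (1,3)(W), (6,0)(W), (5,2)(W) are all W)
Every other cell has at least one move into one of the L cells above, so it is W.
(2,2): one of the L cells justified above, so L
(6,5): the move to (6,2) reaches an L cell, so W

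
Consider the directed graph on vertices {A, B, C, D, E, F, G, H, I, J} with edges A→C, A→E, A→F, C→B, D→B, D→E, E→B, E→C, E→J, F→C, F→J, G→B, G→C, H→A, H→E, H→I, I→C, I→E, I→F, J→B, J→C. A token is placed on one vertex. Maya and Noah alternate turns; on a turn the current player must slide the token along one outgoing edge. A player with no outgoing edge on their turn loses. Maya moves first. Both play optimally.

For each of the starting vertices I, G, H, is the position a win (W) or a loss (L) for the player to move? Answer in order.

I: W, G: W, H: L

Label each position W (a win for the player to move) or L (a loss). A position with no legal move is L; any other position is W exactly when some move reaches an L, and L when every move reaches a W.
Every edge goes from a vertex to one that appears earlier in the order B, C, J, E, F, G, I, A, H, D, so processing vertices in that order labels each vertex after all of its successors.
B: no outgoing edge → L
C: reaches L-position B → W
J: reaches L-position B → W
E: reaches L-position B → W
F: only reaches J(W), C(W), all W → L
G: reaches L-position B → W
I: reaches L-position F → W
A: reaches L-position F → W
H: only reaches A(W), I(W), E(W), all W → L
D: reaches L-position B → W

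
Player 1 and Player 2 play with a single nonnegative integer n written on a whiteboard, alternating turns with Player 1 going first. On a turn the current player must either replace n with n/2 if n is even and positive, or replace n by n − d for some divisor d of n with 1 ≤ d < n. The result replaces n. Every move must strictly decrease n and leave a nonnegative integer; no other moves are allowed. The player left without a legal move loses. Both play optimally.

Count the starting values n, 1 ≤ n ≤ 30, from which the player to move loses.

Build the W/L table. Terminal = L. A non-terminal position is W if it has a move to some L; otherwise it is L.
n=0: no move → L
n=1: no move → L
n=2: can move to 1, which is L ⇒ W
n=3: the only move is to 2(W), a W ⇒ L
n=4: can move to 3, which is L ⇒ W
n=5: the only move is to 4(W), a W ⇒ L
n=6: can move to 3, which is L ⇒ W
n=7: the only move is to 6(W), a W ⇒ L
n=8: can move to 7, which is L ⇒ W
n=9: moves to 6(W), 8(W); every one is W ⇒ L
n=10: can move to 5, which is L ⇒ W
n=11: the only move is to 10(W), a W ⇒ L
n=12: can move to 9, which is L ⇒ W
n=13: the only move is to 12(W), a W ⇒ L
n=14: can move to 7, which is L ⇒ W
n=15: moves to 10(W), 12(W), 14(W); every one is W ⇒ L
n=16: can move to 15, which is L ⇒ W
n=17: the only move is to 16(W), a W ⇒ L
n=18: can move to 9, which is L ⇒ W
n=19: the only move is to 18(W), a W ⇒ L
n=20: can move to 15, which is L ⇒ W
n=21: moves to 14(W), 18(W), 20(W); every one is W ⇒ L
n=22: can move to 11, which is L ⇒ W
n=23: the only move is to 22(W), a W ⇒ L
n=24: can move to 21, which is L ⇒ W
n=25: moves to 20(W), 24(W); every one is W ⇒ L
n=26: can move to 13, which is L ⇒ W
n=27: moves to 18(W), 24(W), 26(W); every one is W ⇒ L
n=28: can move to 21, which is L ⇒ W
n=29: the only move is to 28(W), a W ⇒ L
n=30: can move to 15, which is L ⇒ W
L entries with 1 ≤ n ≤ 30 (n=0 is outside the asked range and is not counted): n = 1, 3, 5, 7, 9, 11, 13, 15, 17, 19, 21, 23, 25, 27, 29; that makes 15.

15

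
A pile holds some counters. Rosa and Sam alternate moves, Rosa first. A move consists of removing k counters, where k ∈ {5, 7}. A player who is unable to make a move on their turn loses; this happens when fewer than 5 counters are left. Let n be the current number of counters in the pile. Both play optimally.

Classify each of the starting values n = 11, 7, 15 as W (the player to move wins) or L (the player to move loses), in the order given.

11: W, 7: W, 15: L

Positions with no move are L. A position that does have a move is losing for the player to move precisely when every available move leads to a winning position for the opponent. Fill in the labels:
n=0: no move → L
n=1: no move → L
n=2: no move → L
n=3: no move → L
n=4: no move → L
n=5: W (go to 0, an L position)
n=6: W (go to 1, an L position)
n=7: W (go to 2, an L position)
n=8: W (go to 3, an L position)
n=9: W (go to 4, an L position)
n=10: W (go to 3, an L position)
n=11: W (go to 4, an L position)
n=12: L (options 7(W), 5(W) are all W)
n=13: L (options 8(W), 6(W) are all W)
n=14: L (options 9(W), 7(W) are all W)
n=15: L (options 10(W), 8(W) are all W)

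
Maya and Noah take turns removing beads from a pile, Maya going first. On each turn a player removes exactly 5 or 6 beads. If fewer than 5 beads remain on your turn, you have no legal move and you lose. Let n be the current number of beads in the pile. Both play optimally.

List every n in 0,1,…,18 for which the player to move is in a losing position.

0, 1, 2, 3, 4, 11, 12, 13, 14, 15

Compute win/loss labels from the base case upward. A position with no move is L. Any other position is W if it can reach an L in one move, else L.
n=0: no move → L
n=1: no move → L
n=2: no move → L
n=3: no move → L
n=4: no move → L
n=5: →0(L), so W
n=6: →1(L), so W
n=7: →2(L), so W
n=8: →3(L), so W
n=9: →4(L), so W
n=10: →4(L), so W
n=11: →6(W), 5(W) — all W, so L
n=12: →7(W), 6(W) — all W, so L
n=13: →8(W), 7(W) — all W, so L
n=14: →9(W), 8(W) — all W, so L
n=15: →10(W), 9(W) — all W, so L
n=16: →11(L), so W
n=17: →12(L), so W
n=18: →13(L), so W
The losing starting values of n are exactly the entries labelled L in this table (10 of them).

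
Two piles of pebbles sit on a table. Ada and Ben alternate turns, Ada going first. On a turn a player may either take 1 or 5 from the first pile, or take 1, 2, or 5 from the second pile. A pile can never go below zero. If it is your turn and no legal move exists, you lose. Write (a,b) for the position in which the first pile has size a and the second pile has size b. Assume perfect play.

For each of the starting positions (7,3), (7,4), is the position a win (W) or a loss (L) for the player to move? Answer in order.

Work bottom-up. With no move the player to move loses. Otherwise the position is W if at least one move leads to an L position for the opponent, and L if every move leads to a W.
No move ever increases a pile, so every position that can arise here has a ≤ 7 and b ≤ 4; it is enough to label the cells with 0 ≤ a ≤ 7 and 0 ≤ b ≤ 4.
Every move lowers a or b (never raises either), so fill the grid row by row in increasing a, and left to right within a row: each cell's successors are then already labelled.
      b=0  b=1  b=2  b=3  b=4
a=0:    L    W    W    L    W
a=1:    W    L    W    W    L
a=2:    L    W    W    L    W
a=3:    W    L    W    W    L
a=4:    L    W    W    L    W
a=5:    W    L    W    W    L
a=6:    L    W    W    L    W
a=7:    W    L    W    W    L
Cells with no legal move (terminal, hence L): (0,0).
The remaining L cells, each justified by listing all of its moves:
(0,3): only reaches (0,2)(W), (0,1)(W), all W → L
(1,1): only reaches (0,1)(W), (1,0)(W), all W → L
(1,4): only reaches (0,4)(W), (1,3)(W), (1,2)(W), all W → L
(2,0): only reaches (1,0)(W), which is W → L
(2,3): only reaches (1,3)(W), (2,2)(W), (2,1)(W), all W → L
(3,1): only reaches (2,1)(W), (3,0)(W), all W → L
(3,4): only reaches (2,4)(W), (3,3)(W), (3,2)(W), all W → L
(4,0): only reaches (3,0)(W), which is W → L
(4,3): only reaches (3,3)(W), (4,2)(W), (4,1)(W), all W → L
(5,1): only reaches (4,1)(W), (0,1)(W), (5,0)(W), all W → L
(5,4): only reaches (4,4)(W), (0,4)(W), (5,3)(W), (5,2)(W), all W → L
(6,0): only reaches (5,0)(W), (1,0)(W), all W → L
(6,3): only reaches (5,3)(W), (1,3)(W), (6,2)(W), (6,1)(W), all W → L
(7,1): only reaches (6,1)(W), (2,1)(W), (7,0)(W), all W → L
(7,4): only reaches (6,4)(W), (2,4)(W), (7,3)(W), (7,2)(W), all W → L
Every other cell has at least one move into one of the L cells above, so it is W.
(7,3): the move to (6,3) reaches an L cell, so W
(7,4): one of the L cells justified above, so L

(7,3): W, (7,4): L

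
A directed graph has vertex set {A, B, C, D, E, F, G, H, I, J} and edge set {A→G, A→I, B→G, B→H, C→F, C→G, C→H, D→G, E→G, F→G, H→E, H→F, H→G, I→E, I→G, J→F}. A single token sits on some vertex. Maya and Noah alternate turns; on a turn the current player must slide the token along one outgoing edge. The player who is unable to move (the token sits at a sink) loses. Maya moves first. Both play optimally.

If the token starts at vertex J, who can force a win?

Use the standard recursion: the mover loses at a terminal position; elsewhere, the mover wins exactly when some move hands the opponent an L position.
Every edge goes from a vertex to one that appears earlier in the order G, F, D, E, H, C, I, J, B, A, so processing vertices in that order labels each vertex after all of its successors.
G: no outgoing edge → L
F: can move to G, which is L ⇒ W
D: can move to G, which is L ⇒ W
E: can move to G, which is L ⇒ W
H: can move to G, which is L ⇒ W
C: can move to G, which is L ⇒ W
I: can move to G, which is L ⇒ W
J: the only move is to F(W), a W ⇒ L
B: can move to G, which is L ⇒ W
A: can move to G, which is L ⇒ W
Every move from J reaches a W position, so the mover loses.

Noah wins.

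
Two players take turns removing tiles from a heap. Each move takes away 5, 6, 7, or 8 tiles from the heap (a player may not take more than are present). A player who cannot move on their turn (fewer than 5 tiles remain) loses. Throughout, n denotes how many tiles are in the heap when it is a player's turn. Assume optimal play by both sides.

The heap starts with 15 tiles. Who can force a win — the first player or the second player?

Positions with no move are L. A position that does have a move is losing for the player to move precisely when every available move leads to a winning position for the opponent. Fill in the labels:
n=0: no move → L
n=1: no move → L
n=2: no move → L
n=3: no move → L
n=4: no move → L
n=5: reaches L-position 0 → W
n=6: reaches L-position 1 → W
n=7: reaches L-position 2 → W
n=8: reaches L-position 3 → W
n=9: reaches L-position 4 → W
n=10: reaches L-position 4 → W
n=11: reaches L-position 4 → W
n=12: reaches L-position 4 → W
n=13: only reaches 8(W), 7(W), 6(W), 5(W), all W → L
n=14: only reaches 9(W), 8(W), 7(W), 6(W), all W → L
n=15: only reaches 10(W), 9(W), 8(W), 7(W), all W → L
The starting position 15 is L: whatever the player to move does, the opponent receives a W position.

The second player wins.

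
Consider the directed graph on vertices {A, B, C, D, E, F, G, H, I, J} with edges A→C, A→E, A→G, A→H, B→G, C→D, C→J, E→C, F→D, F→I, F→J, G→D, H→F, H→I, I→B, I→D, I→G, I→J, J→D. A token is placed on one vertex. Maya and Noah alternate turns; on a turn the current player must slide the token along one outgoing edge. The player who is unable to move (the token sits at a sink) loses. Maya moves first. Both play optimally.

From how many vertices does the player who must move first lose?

Build the W/L table. Terminal = L. A non-terminal position is W if it has a move to some L; otherwise it is L.
Every edge goes from a vertex to one that appears earlier in the order D, J, C, G, B, E, I, F, H, A, so processing vertices in that order labels each vertex after all of its successors.
D: no outgoing edge → L
J: can move to D, which is L ⇒ W
C: can move to D, which is L ⇒ W
G: can move to D, which is L ⇒ W
B: the only move is to G(W), a W ⇒ L
E: the only move is to C(W), a W ⇒ L
I: can move to B, which is L ⇒ W
F: can move to D, which is L ⇒ W
H: moves to F(W), I(W); every one is W ⇒ L
A: can move to H, which is L ⇒ W
The L vertices are B, D, E, H; that is 4 in all.

4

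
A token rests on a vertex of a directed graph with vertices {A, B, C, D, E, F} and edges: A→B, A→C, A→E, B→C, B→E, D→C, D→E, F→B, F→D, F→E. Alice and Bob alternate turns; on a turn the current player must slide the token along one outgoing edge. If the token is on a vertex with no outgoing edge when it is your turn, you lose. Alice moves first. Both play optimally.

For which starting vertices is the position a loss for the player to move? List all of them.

C, E

Compute win/loss labels from the base case upward. A position with no move is L. Any other position is W if it can reach an L in one move, else L.
Every edge goes from a vertex to one that appears earlier in the order E, C, D, B, A, F, so processing vertices in that order labels each vertex after all of its successors.
E: no outgoing edge → L
C: no outgoing edge → L
D: W (go to C, an L position)
B: W (go to C, an L position)
A: W (go to C, an L position)
F: W (go to E, an L position)
Reading off the rows marked L gives the requested list; there are 2 such vertices.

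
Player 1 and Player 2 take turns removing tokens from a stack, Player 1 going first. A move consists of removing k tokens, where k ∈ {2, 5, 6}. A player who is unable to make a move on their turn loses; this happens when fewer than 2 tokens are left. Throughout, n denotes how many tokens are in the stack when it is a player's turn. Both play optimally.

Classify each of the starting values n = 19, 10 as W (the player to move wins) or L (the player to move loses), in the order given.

Use the standard recursion: the mover loses at a terminal position; elsewhere, the mover wins exactly when some move hands the opponent an L position.
n=0: no move → L
n=1: no move → L
n=2: can move to 0, which is L ⇒ W
n=3: can move to 1, which is L ⇒ W
n=4: the only move is to 2(W), a W ⇒ L
n=5: can move to 0, which is L ⇒ W
n=6: can move to 4, which is L ⇒ W
n=7: can move to 1, which is L ⇒ W
n=8: moves to 6(W), 3(W), 2(W); every one is W ⇒ L
n=9: can move to 4, which is L ⇒ W
n=10: can move to 8, which is L ⇒ W
n=11: moves to 9(W), 6(W), 5(W); every one is W ⇒ L
n=12: moves to 10(W), 7(W), 6(W); every one is W ⇒ L
n=13: can move to 11, which is L ⇒ W
n=14: can move to 12, which is L ⇒ W
n=15: moves to 13(W), 10(W), 9(W); every one is W ⇒ L
n=16: can move to 11, which is L ⇒ W
n=17: can move to 15, which is L ⇒ W
n=18: can move to 12, which is L ⇒ W
n=19: moves to 17(W), 14(W), 13(W); every one is W ⇒ L

19: L, 10: W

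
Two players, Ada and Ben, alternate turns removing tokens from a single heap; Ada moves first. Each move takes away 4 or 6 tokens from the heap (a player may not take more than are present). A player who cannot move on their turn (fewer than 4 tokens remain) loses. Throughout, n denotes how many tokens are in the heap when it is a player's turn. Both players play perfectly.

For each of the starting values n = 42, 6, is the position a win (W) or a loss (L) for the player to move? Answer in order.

42: L, 6: W

Build the W/L table. Terminal = L. A non-terminal position is W if it has a move to some L; otherwise it is L.
n=0: no move → L
n=1: no move → L
n=2: no move → L
n=3: no move → L
n=4: →0(L), so W
n=5: →1(L), so W
n=6: →2(L), so W
n=7: →3(L), so W
n=8: →2(L), so W
n=9: →3(L), so W
n=10: →6(W), 4(W) — all W, so L
n=11: →7(W), 5(W) — all W, so L
n=12: →8(W), 6(W) — all W, so L
n=13: →9(W), 7(W) — all W, so L
n=14: →10(L), so W
n=15: →11(L), so W
n=16: →12(L), so W
n=17: →13(L), so W
n=18: →12(L), so W
n=19: →13(L), so W
n=20: →16(W), 14(W) — all W, so L
n=21: →17(W), 15(W) — all W, so L
n=22: →18(W), 16(W) — all W, so L
n=23: →19(W), 17(W) — all W, so L
n=24: →20(L), so W
n=25: →21(L), so W
n=26: →22(L), so W
n=27: →23(L), so W
n=28: →22(L), so W
n=29: →23(L), so W
n=30: →26(W), 24(W) — all W, so L
n=31: →27(W), 25(W) — all W, so L
n=32: →28(W), 26(W) — all W, so L
n=33: →29(W), 27(W) — all W, so L
n=34: →30(L), so W
n=35: →31(L), so W
n=36: →32(L), so W
n=37: →33(L), so W
n=38: →32(L), so W
n=39: →33(L), so W
n=40: →36(W), 34(W) — all W, so L
n=41: →37(W), 35(W) — all W, so L
n=42: →38(W), 36(W) — all W, so L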